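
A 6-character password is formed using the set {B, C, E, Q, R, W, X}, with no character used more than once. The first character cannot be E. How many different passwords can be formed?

The first character has 7−1 = 6 choices (anything except E).
The remaining 5 characters are filled from the other 6 symbols without repetition: 6 × 5 × 4 × 3 × 2 = 720.
Total: 6 × 720 = 4320.

4320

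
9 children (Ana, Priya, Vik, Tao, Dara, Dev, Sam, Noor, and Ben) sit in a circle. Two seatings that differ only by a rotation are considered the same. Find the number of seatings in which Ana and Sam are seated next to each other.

10080

Glue Ana and Sam into a block (2 internal orders). Seating 8 units around a circle gives (7)! arrangements.
So 2 × (7)! = 2 × 5040 = 10080.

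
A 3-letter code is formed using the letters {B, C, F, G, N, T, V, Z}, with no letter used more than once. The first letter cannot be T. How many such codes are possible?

The first letter has 8−1 = 7 choices (anything except T).
The remaining 2 letters are filled from the other 7 symbols without repetition: 7 × 6 = 42.
Total: 7 × 42 = 294.

294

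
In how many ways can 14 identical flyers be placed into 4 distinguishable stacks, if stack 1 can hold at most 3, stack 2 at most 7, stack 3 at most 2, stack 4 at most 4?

By stars and bars, unrestricted non-negative solutions to x_1+…+x_4 = 14 number C(14+3,3) = 680.
Subtract solutions that violate a single cap (substitute x_i' = x_i − (cap_i+1)): x_1 ≥ 4 gives C(13,3) = 286; x_2 ≥ 8 gives C(9,3) = 84; x_3 ≥ 3 gives C(14,3) = 364; x_4 ≥ 5 gives C(12,3) = 220. Together 954.
Add back pairs where two caps are both exceeded: 10 + 120 + 56 + 20 + 4 + 84 = 294.
Subtract triples: 0 + 0 + 10 + 0 = 10.
By inclusion–exclusion the count is 680 − 954 + 294 − 10 = 10.

10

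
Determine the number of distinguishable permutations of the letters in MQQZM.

Letter multiplicities in MQQZM: M×2, Q×2, Z×1.
Dividing 5! = 120 by 2!·2! = 4 for the repeated letters gives 30.

30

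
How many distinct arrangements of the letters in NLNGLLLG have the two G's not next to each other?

Total arrangements of NLNGLLLG: 8!/(4!·2!·2!) = 420.
Arrangements with the G's together: treat GG as one letter, giving (7)!/(4!·2!) = 105.
Subtracting, 420 − 105 = 315 arrangements keep the G's apart.

315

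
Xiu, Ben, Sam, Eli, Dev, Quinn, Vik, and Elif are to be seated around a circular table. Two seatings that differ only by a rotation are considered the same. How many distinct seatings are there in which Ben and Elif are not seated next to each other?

All circular seatings of 8 people number (7)! = 5040.
Those with Ben next to Elif: fuse the pair into one unit and seat 7 units around a circle — 2·(6)! = 1440.
Subtracting, 5040 − 1440 = 3600.

3600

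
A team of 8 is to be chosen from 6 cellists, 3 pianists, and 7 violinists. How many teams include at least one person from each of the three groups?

11529

With no constraint there are C(16,8) = 12870 possible selections.
Selections missing a whole group: no cellists → C(10,8) = 45; no pianists → C(13,8) = 1287; no violinists → C(9,8) = 9.
Add back selections omitting two groups (i.e. drawn from a single group): C(6,8) + C(3,8) + C(7,8) = 0.
By inclusion–exclusion: 12870 − 1341 + 0 = 11529.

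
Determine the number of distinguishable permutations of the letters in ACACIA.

60

ACACIA has 6 letters with A appearing 3 times and C appearing twice.
The number of distinct arrangements is 6!/(3!·2!) = 720/12 = 60.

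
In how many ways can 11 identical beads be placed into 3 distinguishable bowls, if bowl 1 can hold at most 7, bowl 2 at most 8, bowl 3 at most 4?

34

Without the upper bounds there are C(13,2) = 78 ways to split 11 among 3 bowls.
Subtract solutions that violate a single cap (substitute x_i' = x_i − (cap_i+1)): x_1 ≥ 8 gives C(5,2) = 10; x_2 ≥ 9 gives C(4,2) = 6; x_3 ≥ 5 gives C(8,2) = 28. Together 44.
No two caps can be exceeded simultaneously, so the pair terms are all 0.
By inclusion–exclusion the count is 78 − 44 + 0 = 34.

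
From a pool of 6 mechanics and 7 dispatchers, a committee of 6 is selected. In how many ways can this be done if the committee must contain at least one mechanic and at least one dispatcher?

With no constraint there are C(13,6) = 1716 possible selections.
Subtract selections that omit an entire group: no mechanics → C(7,6) = 7; no dispatchers → C(6,6) = 1.
Both groups omitted at once is impossible, so 1716 − 8 = 1708.

1708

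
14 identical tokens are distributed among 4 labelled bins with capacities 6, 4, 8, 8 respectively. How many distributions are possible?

240

By stars and bars, unrestricted non-negative solutions to x_1+…+x_4 = 14 number C(14+3,3) = 680.
Subtract solutions that violate a single cap (substitute x_i' = x_i − (cap_i+1)): x_1 ≥ 7 gives C(10,3) = 120; x_2 ≥ 5 gives C(12,3) = 220; x_3 ≥ 9 gives C(8,3) = 56; x_4 ≥ 9 gives C(8,3) = 56. Together 452.
Add back pairs where two caps are both exceeded: 10 + 0 + 0 + 1 + 1 + 0 = 12.
By inclusion–exclusion the count is 680 − 452 + 12 = 240.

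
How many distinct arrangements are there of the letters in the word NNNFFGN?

The 7 letters of NNNFFGN have repeats: F appearing twice and N appearing 4 times.
The number of distinct arrangements is 7!/(4!·2!) = 5040/48 = 105.

105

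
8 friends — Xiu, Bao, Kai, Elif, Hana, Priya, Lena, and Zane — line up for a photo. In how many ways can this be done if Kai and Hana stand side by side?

10080

Place the 6 others and the Kai-Hana pair as 7 objects in a line; the pair has 2 internal arrangements.
That gives 2 × 7! = 2 × 5040 = 10080.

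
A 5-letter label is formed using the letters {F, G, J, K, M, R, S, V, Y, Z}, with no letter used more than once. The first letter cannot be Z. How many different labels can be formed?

The first letter has 10−1 = 9 choices (anything except Z).
The remaining 4 letters are filled from the other 9 symbols without repetition: 9 × 8 × 7 × 6 = 3024.
Total: 9 × 3024 = 27216.

27216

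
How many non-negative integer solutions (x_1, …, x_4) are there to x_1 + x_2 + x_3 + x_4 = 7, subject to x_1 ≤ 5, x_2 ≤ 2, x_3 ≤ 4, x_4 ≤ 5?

Ignoring the caps, the number of non-negative solutions to x_1+…+x_4 = 7 is C(10,3) = 120.
Subtract solutions that violate a single cap (substitute x_i' = x_i − (cap_i+1)): x_1 ≥ 6 gives C(4,3) = 4; x_2 ≥ 3 gives C(7,3) = 35; x_3 ≥ 5 gives C(5,3) = 10; x_4 ≥ 6 gives C(4,3) = 4. Together 53.
No two caps can be exceeded simultaneously, so the pair terms are all 0.
By inclusion–exclusion the count is 120 − 53 + 0 = 67.

67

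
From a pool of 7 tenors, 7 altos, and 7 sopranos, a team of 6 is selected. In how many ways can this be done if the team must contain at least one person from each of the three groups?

Total 6-person selections from all 21: C(21,6) = 54264.
Selections missing a whole group: no tenors → C(14,6) = 3003; no altos → C(14,6) = 3003; no sopranos → C(14,6) = 3003.
Add back selections omitting two groups (i.e. drawn from a single group): C(7,6) + C(7,6) + C(7,6) = 21.
By inclusion–exclusion: 54264 − 9009 + 21 = 45276.

45276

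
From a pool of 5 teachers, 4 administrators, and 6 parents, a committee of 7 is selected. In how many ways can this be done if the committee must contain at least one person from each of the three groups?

5949

Unrestricted: C(15,7) = 6435 ways to pick any 7 of the 15.
Subtract selections that omit an entire group: no teachers → C(10,7) = 120; no administrators → C(11,7) = 330; no parents → C(9,7) = 36.
Add back selections omitting two groups (i.e. drawn from a single group): C(5,7) + C(4,7) + C(6,7) = 0.
By inclusion–exclusion: 6435 − 486 + 0 = 5949.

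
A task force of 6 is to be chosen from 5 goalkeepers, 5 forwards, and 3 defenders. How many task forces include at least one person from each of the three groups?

1450

With no constraint there are C(13,6) = 1716 possible selections.
Subtract selections that omit an entire group: no goalkeepers → C(8,6) = 28; no forwards → C(8,6) = 28; no defenders → C(10,6) = 210.
Add back selections omitting two groups (i.e. drawn from a single group): C(5,6) + C(5,6) + C(3,6) = 0.
By inclusion–exclusion: 1716 − 266 + 0 = 1450.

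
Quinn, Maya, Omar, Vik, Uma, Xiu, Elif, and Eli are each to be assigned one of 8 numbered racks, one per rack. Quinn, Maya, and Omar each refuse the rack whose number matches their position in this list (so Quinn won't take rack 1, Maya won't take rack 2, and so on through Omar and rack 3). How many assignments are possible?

Let Aᵢ (for i ∈ {1, 2, 3}) be the placements that put person i in their forbidden rack. Any j of these fix j positions, leaving (8−j)! ways to fill the rest, and there are C(3,j) ways to pick which j.
By inclusion–exclusion, the number of valid placements is Σ_{j=0}^{3} (−1)^j C(3,j)·(8−j)!.
Computing: 40320 − 15120 + 2160 − 120 = 27240.

27240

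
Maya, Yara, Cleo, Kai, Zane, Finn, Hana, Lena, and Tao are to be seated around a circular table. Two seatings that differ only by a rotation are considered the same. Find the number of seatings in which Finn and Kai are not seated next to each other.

30240

Without the restriction there are (8)! = 40320 seatings.
Seatings with Finn beside Kai: treat them as a block with 2 internal orders, giving 2 × (7)! = 10080.
Subtracting, 40320 − 10080 = 30240.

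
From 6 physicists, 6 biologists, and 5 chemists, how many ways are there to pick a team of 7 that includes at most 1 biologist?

Split by how many biologists are chosen (0 through 1).
Sum: C(6,0)·C(11,7) + C(6,1)·C(11,6) = 330 + 2772 = 3102.

3102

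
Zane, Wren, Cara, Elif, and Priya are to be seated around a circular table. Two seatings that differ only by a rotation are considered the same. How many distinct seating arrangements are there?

24

Around a circle, 5 distinct people have 5!/5 = (4)! = 24 rotationally distinct seatings.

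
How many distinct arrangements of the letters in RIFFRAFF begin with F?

420

Fix F in the first position and arrange the remaining 7 letters.
Those 7 letters have F appearing 3 times and R appearing twice, giving (7)!/(3!·2!) = 420.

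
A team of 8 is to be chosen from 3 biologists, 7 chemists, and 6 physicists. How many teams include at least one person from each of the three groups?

With no constraint there are C(16,8) = 12870 possible selections.
Subtract selections that omit an entire group: no biologists → C(13,8) = 1287; no chemists → C(9,8) = 9; no physicists → C(10,8) = 45.
Add back selections omitting two groups (i.e. drawn from a single group): C(3,8) + C(7,8) + C(6,8) = 0.
By inclusion–exclusion: 12870 − 1341 + 0 = 11529.

11529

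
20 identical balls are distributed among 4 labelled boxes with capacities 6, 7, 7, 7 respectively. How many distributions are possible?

119

Ignoring the caps, the number of non-negative solutions to x_1+…+x_4 = 20 is C(23,3) = 1771.
Subtract solutions that violate a single cap (substitute x_i' = x_i − (cap_i+1)): x_1 ≥ 7 gives C(16,3) = 560; x_2 ≥ 8 gives C(15,3) = 455; x_3 ≥ 8 gives C(15,3) = 455; x_4 ≥ 8 gives C(15,3) = 455. Together 1925.
Add back pairs where two caps are both exceeded: 56 + 56 + 56 + 35 + 35 + 35 = 273.
By inclusion–exclusion the count is 1771 − 1925 + 273 = 119.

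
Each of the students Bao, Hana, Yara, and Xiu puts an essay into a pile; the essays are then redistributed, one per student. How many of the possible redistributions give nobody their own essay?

This is the derangement count D_4: permutations of 4 items with no fixed point.
By inclusion–exclusion this is Σ_{j=0}^{4} (−1)^j C(4,j)·(4−j)!.
Computing: 24 − 24 + 12 − 4 + 1 = 9.

9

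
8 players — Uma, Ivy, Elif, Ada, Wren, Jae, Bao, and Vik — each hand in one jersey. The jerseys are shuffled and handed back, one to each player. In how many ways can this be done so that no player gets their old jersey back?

Let Aᵢ be the assignments in which player i gets their old jersey. We want the size of the complement of A₁∪…∪A_8.
By inclusion–exclusion this is Σ_{j=0}^{8} (−1)^j C(8,j)·(8−j)!.
Computing: 40320 − 40320 + 20160 − 6720 + 1680 − 336 + 56 − 8 + 1 = 14833.

14833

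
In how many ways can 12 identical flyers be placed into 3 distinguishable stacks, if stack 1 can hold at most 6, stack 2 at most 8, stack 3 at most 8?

By stars and bars, unrestricted non-negative solutions to x_1+…+x_3 = 12 number C(12+2,2) = 91.
Subtract solutions that violate a single cap (substitute x_i' = x_i − (cap_i+1)): x_1 ≥ 7 gives C(7,2) = 21; x_2 ≥ 9 gives C(5,2) = 10; x_3 ≥ 9 gives C(5,2) = 10. Together 41.
No two caps can be exceeded simultaneously, so the pair terms are all 0.
By inclusion–exclusion the count is 91 − 41 + 0 = 50.

50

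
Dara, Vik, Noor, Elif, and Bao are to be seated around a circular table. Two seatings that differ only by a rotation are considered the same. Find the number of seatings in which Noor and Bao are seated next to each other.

Treat {Noor, Bao} as one unit (2 internal orders) and seat the resulting 4 units around the table: (3)! circular arrangements.
So 2 × (3)! = 2 × 6 = 12.

12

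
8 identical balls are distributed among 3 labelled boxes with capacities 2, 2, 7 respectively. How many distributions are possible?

Without the upper bounds there are C(10,2) = 45 ways to split 8 among 3 boxes.
Subtract solutions that violate a single cap (substitute x_i' = x_i − (cap_i+1)): x_1 ≥ 3 gives C(7,2) = 21; x_2 ≥ 3 gives C(7,2) = 21; x_3 ≥ 8 gives C(2,2) = 1. Together 43.
Add back pairs where two caps are both exceeded: 6 + 0 + 0 = 6.
By inclusion–exclusion the count is 45 − 43 + 6 = 8.

8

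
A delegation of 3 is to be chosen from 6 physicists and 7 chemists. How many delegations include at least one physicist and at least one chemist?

Unrestricted: C(13,3) = 286 ways to pick any 3 of the 13.
Selections missing a whole group: no physicists → C(7,3) = 35; no chemists → C(6,3) = 20.
Both groups omitted at once is impossible, so 286 − 55 = 231.

231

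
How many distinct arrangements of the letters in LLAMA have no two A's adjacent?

Total arrangements of LLAMA: 5!/(2!·2!) = 30.
Arrangements with the A's together: treat AA as one letter, giving (4)!/(2!) = 12.
Subtracting, 30 − 12 = 18 arrangements keep the A's apart.

18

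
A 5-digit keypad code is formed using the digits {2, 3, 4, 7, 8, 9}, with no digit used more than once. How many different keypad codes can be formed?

720

This is a permutation of 5 out of 6: P(6,5) = 6!/1!.
6 × 5 × 4 × 3 × 2 = 720.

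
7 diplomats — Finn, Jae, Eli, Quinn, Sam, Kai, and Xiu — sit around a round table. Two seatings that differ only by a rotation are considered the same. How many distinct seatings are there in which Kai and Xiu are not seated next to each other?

All circular seatings of 7 people number (6)! = 720.
Those with Kai next to Xiu: fuse the pair into one unit and seat 6 units around a circle — 2·(5)! = 240.
Subtracting, 720 − 240 = 480.

480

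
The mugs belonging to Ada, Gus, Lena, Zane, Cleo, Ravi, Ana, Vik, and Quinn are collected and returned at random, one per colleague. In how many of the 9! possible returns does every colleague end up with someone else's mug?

Let Aᵢ be the assignments in which colleague i gets their own mug. We want the size of the complement of A₁∪…∪A_9.
By inclusion–exclusion this is Σ_{j=0}^{9} (−1)^j C(9,j)·(9−j)!.
Computing: 362880 − 362880 + 181440 − 60480 + 15120 − 3024 + 504 − 72 + 9 − 1 = 133496.

133496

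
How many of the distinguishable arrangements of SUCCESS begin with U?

Fix U in the first position and arrange the remaining 6 letters.
Those 6 letters have C appearing twice and S appearing 3 times, giving (6)!/(3!·2!) = 60.

60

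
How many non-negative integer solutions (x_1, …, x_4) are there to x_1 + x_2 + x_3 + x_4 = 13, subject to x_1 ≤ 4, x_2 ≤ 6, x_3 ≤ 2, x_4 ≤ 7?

60

Without the upper bounds there are C(16,3) = 560 ways to split 13 among 4 variables.
Subtract solutions that violate a single cap (substitute x_i' = x_i − (cap_i+1)): x_1 ≥ 5 gives C(11,3) = 165; x_2 ≥ 7 gives C(9,3) = 84; x_3 ≥ 3 gives C(13,3) = 286; x_4 ≥ 8 gives C(8,3) = 56. Together 591.
Add back pairs where two caps are both exceeded: 4 + 56 + 1 + 20 + 0 + 10 = 91.
By inclusion–exclusion the count is 560 − 591 + 91 = 60.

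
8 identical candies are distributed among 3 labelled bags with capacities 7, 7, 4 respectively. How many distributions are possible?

33

Without the upper bounds there are C(10,2) = 45 ways to split 8 among 3 bags.
Subtract solutions that violate a single cap (substitute x_i' = x_i − (cap_i+1)): x_1 ≥ 8 gives C(2,2) = 1; x_2 ≥ 8 gives C(2,2) = 1; x_3 ≥ 5 gives C(5,2) = 10. Together 12.
No two caps can be exceeded simultaneously, so the pair terms are all 0.
By inclusion–exclusion the count is 45 − 12 + 0 = 33.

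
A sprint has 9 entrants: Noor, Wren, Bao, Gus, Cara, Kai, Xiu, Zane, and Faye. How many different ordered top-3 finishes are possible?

504

This is an ordered selection of 3 from 9: P(9,3).
That gives 9 × 8 × 7 = 504.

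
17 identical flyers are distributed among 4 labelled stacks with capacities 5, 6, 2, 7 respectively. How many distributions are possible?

Ignoring the caps, the number of non-negative solutions to x_1+…+x_4 = 17 is C(20,3) = 1140.
Subtract solutions that violate a single cap (substitute x_i' = x_i − (cap_i+1)): x_1 ≥ 6 gives C(14,3) = 364; x_2 ≥ 7 gives C(13,3) = 286; x_3 ≥ 3 gives C(17,3) = 680; x_4 ≥ 8 gives C(12,3) = 220. Together 1550.
Add back pairs where two caps are both exceeded: 35 + 165 + 20 + 120 + 10 + 84 = 434.
Subtract triples: 4 + 0 + 1 + 0 = 5.
By inclusion–exclusion the count is 1140 − 1550 + 434 − 5 = 19.

19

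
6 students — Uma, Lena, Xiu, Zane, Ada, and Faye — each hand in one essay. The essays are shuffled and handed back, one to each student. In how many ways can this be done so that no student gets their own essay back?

Count assignments avoiding every fixed point. For any j of the 6 students fixed to their own essay, the other 6−j can be arranged in (6−j)! ways.
By inclusion–exclusion this is Σ_{j=0}^{6} (−1)^j C(6,j)·(6−j)!.
Computing: 720 − 720 + 360 − 120 + 30 − 6 + 1 = 265.

265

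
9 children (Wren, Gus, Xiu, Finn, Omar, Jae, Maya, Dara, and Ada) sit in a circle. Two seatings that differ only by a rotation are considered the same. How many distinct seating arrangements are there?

40320

Around a circle, 9 distinct people have 9!/9 = (8)! = 40320 rotationally distinct seatings.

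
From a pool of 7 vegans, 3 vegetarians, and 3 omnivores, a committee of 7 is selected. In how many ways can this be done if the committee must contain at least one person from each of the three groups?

Unrestricted: C(13,7) = 1716 ways to pick any 7 of the 13.
Subtract selections that omit an entire group: no vegans → C(6,7) = 0; no vegetarians → C(10,7) = 120; no omnivores → C(10,7) = 120.
Add back selections omitting two groups (i.e. drawn from a single group): C(7,7) + C(3,7) + C(3,7) = 1.
By inclusion–exclusion: 1716 − 240 + 1 = 1477.

1477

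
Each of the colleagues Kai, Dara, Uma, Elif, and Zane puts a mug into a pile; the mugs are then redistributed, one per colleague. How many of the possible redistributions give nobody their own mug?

44

Let Aᵢ be the assignments in which colleague i gets their own mug. We want the size of the complement of A₁∪…∪A_5.
By inclusion–exclusion this is Σ_{j=0}^{5} (−1)^j C(5,j)·(5−j)!.
Computing: 120 − 120 + 60 − 20 + 5 − 1 = 44.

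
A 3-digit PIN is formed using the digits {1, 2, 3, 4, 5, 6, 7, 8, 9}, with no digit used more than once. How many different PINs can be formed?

504

Choose and order 3 of the 9 symbols: the first digit has 9 options, the next 8, then 7.
9 × 8 × 7 = 504.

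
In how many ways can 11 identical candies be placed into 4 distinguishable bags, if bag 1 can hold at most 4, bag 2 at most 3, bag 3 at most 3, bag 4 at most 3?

10

Without the upper bounds there are C(14,3) = 364 ways to split 11 among 4 bags.
Subtract solutions that violate a single cap (substitute x_i' = x_i − (cap_i+1)): x_1 ≥ 5 gives C(9,3) = 84; x_2 ≥ 4 gives C(10,3) = 120; x_3 ≥ 4 gives C(10,3) = 120; x_4 ≥ 4 gives C(10,3) = 120. Together 444.
Add back pairs where two caps are both exceeded: 10 + 10 + 10 + 20 + 20 + 20 = 90.
By inclusion–exclusion the count is 364 − 444 + 90 = 10.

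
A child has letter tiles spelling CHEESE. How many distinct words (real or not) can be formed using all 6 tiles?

120

The 6 letters of CHEESE have repeats: E appearing 3 times.
Dividing 6! = 720 by 3! = 6 for the repeated letters gives 120.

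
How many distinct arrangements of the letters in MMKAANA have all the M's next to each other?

120

Treat the 2 copies of M as a single block. The multiset to arrange is then {MM, A, A, A, K, N}, 6 items in all.
That gives (6)!/(3!) = 120 arrangements.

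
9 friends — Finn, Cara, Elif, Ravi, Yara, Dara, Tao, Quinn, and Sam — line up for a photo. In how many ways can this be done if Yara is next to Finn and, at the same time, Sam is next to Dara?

Treat {Yara,Finn} as one block (2 orders) and {Sam,Dara} as another (2 orders).
That leaves 7 units to arrange: 2 × 2 × 7! = 4 × 5040 = 20160.

20160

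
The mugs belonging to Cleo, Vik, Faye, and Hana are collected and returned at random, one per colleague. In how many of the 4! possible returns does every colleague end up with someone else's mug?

9

Let Aᵢ be the assignments in which colleague i gets their own mug. We want the size of the complement of A₁∪…∪A_4.
By inclusion–exclusion this is Σ_{j=0}^{4} (−1)^j C(4,j)·(4−j)!.
Computing: 24 − 24 + 12 − 4 + 1 = 9.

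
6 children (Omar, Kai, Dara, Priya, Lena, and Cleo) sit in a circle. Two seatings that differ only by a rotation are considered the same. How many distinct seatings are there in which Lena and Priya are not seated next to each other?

72

All circular seatings of 6 people number (5)! = 120.
Seatings with Lena beside Priya: treat them as a block with 2 internal orders, giving 2 × (4)! = 48.
Subtracting, 120 − 48 = 72.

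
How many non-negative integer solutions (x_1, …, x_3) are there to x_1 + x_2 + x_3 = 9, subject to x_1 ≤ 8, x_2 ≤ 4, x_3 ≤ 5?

29

Ignoring the caps, the number of non-negative solutions to x_1+…+x_3 = 9 is C(11,2) = 55.
Subtract solutions that violate a single cap (substitute x_i' = x_i − (cap_i+1)): x_1 ≥ 9 gives C(2,2) = 1; x_2 ≥ 5 gives C(6,2) = 15; x_3 ≥ 6 gives C(5,2) = 10. Together 26.
No two caps can be exceeded simultaneously, so the pair terms are all 0.
By inclusion–exclusion the count is 55 − 26 + 0 = 29.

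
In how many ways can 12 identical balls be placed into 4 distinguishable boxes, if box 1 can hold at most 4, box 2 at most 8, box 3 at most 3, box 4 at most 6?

Without the upper bounds there are C(15,3) = 455 ways to split 12 among 4 boxes.
Subtract solutions that violate a single cap (substitute x_i' = x_i − (cap_i+1)): x_1 ≥ 5 gives C(10,3) = 120; x_2 ≥ 9 gives C(6,3) = 20; x_3 ≥ 4 gives C(11,3) = 165; x_4 ≥ 7 gives C(8,3) = 56. Together 361.
Add back pairs where two caps are both exceeded: 0 + 20 + 1 + 0 + 0 + 4 = 25.
By inclusion–exclusion the count is 455 − 361 + 25 = 119.

119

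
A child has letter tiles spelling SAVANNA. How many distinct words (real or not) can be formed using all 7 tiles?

420

The 7 letters of SAVANNA have repeats: A appearing 3 times and N appearing twice.
So there are 7! / (3!·2!) = 420 distinguishable arrangements.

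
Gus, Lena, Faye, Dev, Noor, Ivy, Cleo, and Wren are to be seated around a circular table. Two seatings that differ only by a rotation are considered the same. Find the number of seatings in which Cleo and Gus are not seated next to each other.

3600

Without the restriction there are (7)! = 5040 seatings.
Seatings with Cleo beside Gus: treat them as a block with 2 internal orders, giving 2 × (6)! = 1440.
Subtracting, 5040 − 1440 = 3600.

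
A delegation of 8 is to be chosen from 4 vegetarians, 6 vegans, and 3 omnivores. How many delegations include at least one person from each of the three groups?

Total 8-person selections from all 13: C(13,8) = 1287.
Selections missing a whole group: no vegetarians → C(9,8) = 9; no vegans → C(7,8) = 0; no omnivores → C(10,8) = 45.
Add back selections omitting two groups (i.e. drawn from a single group): C(4,8) + C(6,8) + C(3,8) = 0.
By inclusion–exclusion: 1287 − 54 + 0 = 1233.

1233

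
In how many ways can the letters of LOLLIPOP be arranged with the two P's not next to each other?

1260

There are 8!/(3!·2!·2!) = 1680 arrangements of LOLLIPOP in total.
Arrangements with the P's together: treat PP as one letter, giving (7)!/(3!·2!) = 420.
Hence 1680 − 420 = 1260.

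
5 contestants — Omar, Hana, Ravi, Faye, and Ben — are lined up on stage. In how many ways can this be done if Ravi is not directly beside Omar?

There are 5! = 120 arrangements in all. If Ravi and Omar are adjacent, merging them into one block gives 2·(4)! = 48 arrangements.
Complementary counting: 120 − 48 = 72.

72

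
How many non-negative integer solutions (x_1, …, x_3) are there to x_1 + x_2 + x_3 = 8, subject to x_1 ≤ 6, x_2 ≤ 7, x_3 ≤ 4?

31

Ignoring the caps, the number of non-negative solutions to x_1+…+x_3 = 8 is C(10,2) = 45.
Subtract solutions that violate a single cap (substitute x_i' = x_i − (cap_i+1)): x_1 ≥ 7 gives C(3,2) = 3; x_2 ≥ 8 gives C(2,2) = 1; x_3 ≥ 5 gives C(5,2) = 10. Together 14.
No two caps can be exceeded simultaneously, so the pair terms are all 0.
By inclusion–exclusion the count is 45 − 14 + 0 = 31.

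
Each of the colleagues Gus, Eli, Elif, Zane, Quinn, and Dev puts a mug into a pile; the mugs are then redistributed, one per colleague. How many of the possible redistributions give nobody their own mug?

265

Let Aᵢ be the assignments in which colleague i gets their own mug. We want the size of the complement of A₁∪…∪A_6.
By inclusion–exclusion this is Σ_{j=0}^{6} (−1)^j C(6,j)·(6−j)!.
Computing: 720 − 720 + 360 − 120 + 30 − 6 + 1 = 265.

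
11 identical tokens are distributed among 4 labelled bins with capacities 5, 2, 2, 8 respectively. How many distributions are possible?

By stars and bars, unrestricted non-negative solutions to x_1+…+x_4 = 11 number C(11+3,3) = 364.
Subtract solutions that violate a single cap (substitute x_i' = x_i − (cap_i+1)): x_1 ≥ 6 gives C(8,3) = 56; x_2 ≥ 3 gives C(11,3) = 165; x_3 ≥ 3 gives C(11,3) = 165; x_4 ≥ 9 gives C(5,3) = 10. Together 396.
Add back pairs where two caps are both exceeded: 10 + 10 + 0 + 56 + 0 + 0 = 76.
By inclusion–exclusion the count is 364 − 396 + 76 = 44.

44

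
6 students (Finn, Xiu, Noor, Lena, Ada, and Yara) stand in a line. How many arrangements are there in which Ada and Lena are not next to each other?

Of the 6! = 720 arrangements, those with Ada and Lena adjacent number 2 × 5! = 240 (treat the pair as a block with 2 internal orders).
So 720 − 240 = 480 arrangements keep them apart.

480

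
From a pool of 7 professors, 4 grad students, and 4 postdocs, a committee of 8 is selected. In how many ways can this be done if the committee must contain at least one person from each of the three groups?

6104

With no constraint there are C(15,8) = 6435 possible selections.
Selections missing a whole group: no professors → C(8,8) = 1; no grad students → C(11,8) = 165; no postdocs → C(11,8) = 165.
Add back selections omitting two groups (i.e. drawn from a single group): C(7,8) + C(4,8) + C(4,8) = 0.
By inclusion–exclusion: 6435 − 331 + 0 = 6104.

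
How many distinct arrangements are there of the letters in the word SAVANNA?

420

Letter multiplicities in SAVANNA: A×3, N×2, S×1, V×1.
So there are 7! / (3!·2!) = 420 distinguishable arrangements.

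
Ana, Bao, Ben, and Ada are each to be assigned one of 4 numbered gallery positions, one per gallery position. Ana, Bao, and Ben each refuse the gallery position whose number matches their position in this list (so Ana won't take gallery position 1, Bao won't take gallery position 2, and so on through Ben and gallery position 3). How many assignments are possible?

Let Aᵢ (for i ∈ {1, 2, 3}) be the placements that put person i in their forbidden gallery position. Any j of these fix j positions, leaving (4−j)! ways to fill the rest, and there are C(3,j) ways to pick which j.
By inclusion–exclusion, the number of valid placements is Σ_{j=0}^{3} (−1)^j C(3,j)·(4−j)!.
Computing: 24 − 18 + 6 − 1 = 11.

11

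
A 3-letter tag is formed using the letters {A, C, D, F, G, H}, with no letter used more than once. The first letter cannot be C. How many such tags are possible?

The first letter has 6−1 = 5 choices (anything except C).
The remaining 2 letters are filled from the other 5 symbols without repetition: 5 × 4 = 20.
Total: 5 × 20 = 100.

100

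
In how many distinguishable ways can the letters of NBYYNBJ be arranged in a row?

NBYYNBJ has 7 letters with B appearing twice, N appearing twice, and Y appearing twice.
Dividing 7! = 5040 by 2!·2!·2! = 8 for the repeated letters gives 630.

630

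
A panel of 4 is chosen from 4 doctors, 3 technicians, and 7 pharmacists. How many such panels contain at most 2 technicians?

Split by how many technicians are chosen (0 through 2).
Sum: C(3,0)·C(11,4) + C(3,1)·C(11,3) + C(3,2)·C(11,2) = 330 + 495 + 165 = 990.

990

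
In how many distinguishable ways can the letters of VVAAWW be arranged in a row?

90

VVAAWW has 6 letters with A appearing twice, V appearing twice, and W appearing twice.
The number of distinct arrangements is 6!/(2!·2!·2!) = 720/8 = 90.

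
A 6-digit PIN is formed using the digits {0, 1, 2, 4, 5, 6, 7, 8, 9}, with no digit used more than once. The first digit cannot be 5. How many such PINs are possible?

The first digit has 9−1 = 8 choices (anything except 5).
The remaining 5 digits are filled from the other 8 symbols without repetition: 8 × 7 × 6 × 5 × 4 = 6720.
Total: 8 × 6720 = 53760.

53760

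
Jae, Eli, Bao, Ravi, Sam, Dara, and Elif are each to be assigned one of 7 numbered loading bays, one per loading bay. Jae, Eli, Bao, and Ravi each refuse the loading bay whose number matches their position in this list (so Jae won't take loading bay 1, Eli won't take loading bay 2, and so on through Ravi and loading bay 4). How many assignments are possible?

Let Aᵢ (for 1 ≤ i ≤ 4) be the placements that put person i in their forbidden loading bay. Any j of these fix j positions, leaving (7−j)! ways to fill the rest, and there are C(4,j) ways to pick which j.
By inclusion–exclusion, the number of valid placements is Σ_{j=0}^{4} (−1)^j C(4,j)·(7−j)!.
Computing: 5040 − 2880 + 720 − 96 + 6 = 2790.

2790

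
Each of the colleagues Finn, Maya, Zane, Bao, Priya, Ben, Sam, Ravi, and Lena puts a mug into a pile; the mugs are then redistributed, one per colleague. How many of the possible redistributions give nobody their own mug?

Let Aᵢ be the assignments in which colleague i gets their own mug. We want the size of the complement of A₁∪…∪A_9.
By inclusion–exclusion this is Σ_{j=0}^{9} (−1)^j C(9,j)·(9−j)!.
Computing: 362880 − 362880 + 181440 − 60480 + 15120 − 3024 + 504 − 72 + 9 − 1 = 133496.

133496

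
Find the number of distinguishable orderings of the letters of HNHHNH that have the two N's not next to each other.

There are 6!/(4!·2!) = 15 arrangements of HNHHNH in total.
If the two N's are adjacent, glue them into one block, leaving 5 items to arrange: (5)!/(4!) = 5 ways.
Subtracting, 15 − 5 = 10 arrangements keep the N's apart.

10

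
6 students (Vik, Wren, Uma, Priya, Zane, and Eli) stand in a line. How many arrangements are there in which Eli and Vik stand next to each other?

Glue Eli and Vik into one block (2 internal orders), leaving 5 units to arrange in a row.
So the count is 2·(5)! = 240.

240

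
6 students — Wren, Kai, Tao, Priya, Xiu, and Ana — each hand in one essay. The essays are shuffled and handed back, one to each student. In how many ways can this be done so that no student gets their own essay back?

This is the derangement count D_6: permutations of 6 items with no fixed point.
By inclusion–exclusion this is Σ_{j=0}^{6} (−1)^j C(6,j)·(6−j)!.
Computing: 720 − 720 + 360 − 120 + 30 − 6 + 1 = 265.

265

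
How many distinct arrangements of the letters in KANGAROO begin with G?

With the first slot taken by G, it remains to arrange the other 7 letters (KANAROO).
Those 7 letters have A appearing twice and O appearing twice, giving (7)!/(2!·2!) = 1260.

1260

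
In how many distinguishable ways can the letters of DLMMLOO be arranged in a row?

Letter multiplicities in DLMMLOO: D×1, L×2, M×2, O×2.
So there are 7! / (2!·2!·2!) = 630 distinguishable arrangements.

630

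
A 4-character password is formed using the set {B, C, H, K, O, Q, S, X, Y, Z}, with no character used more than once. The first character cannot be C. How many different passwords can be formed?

4536

The first character has 10−1 = 9 choices (anything except C).
The remaining 3 characters are filled from the other 9 symbols without repetition: 9 × 8 × 7 = 504.
Total: 9 × 504 = 4536.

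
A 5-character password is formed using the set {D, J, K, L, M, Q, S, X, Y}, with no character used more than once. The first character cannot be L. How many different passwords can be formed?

The first character has 9−1 = 8 choices (anything except L).
The remaining 4 characters are filled from the other 8 symbols without repetition: 8 × 7 × 6 × 5 = 1680.
Total: 8 × 1680 = 13440.

13440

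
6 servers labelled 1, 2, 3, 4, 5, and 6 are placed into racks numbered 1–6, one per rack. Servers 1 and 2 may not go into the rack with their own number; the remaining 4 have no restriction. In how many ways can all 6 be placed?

504

Let Aᵢ (for i ∈ {1, 2}) be the placements that put server i in its forbidden rack. Any j of these fix j positions, leaving (6−j)! ways to fill the rest, and there are C(2,j) ways to pick which j.
By inclusion–exclusion, the number of valid placements is Σ_{j=0}^{2} (−1)^j C(2,j)·(6−j)!.
Computing: 720 − 240 + 24 = 504.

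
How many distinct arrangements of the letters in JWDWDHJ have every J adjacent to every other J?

Treat the 2 copies of J as a single block. The multiset to arrange is then {JJ, D, D, H, W, W}, 6 items in all.
That gives (6)!/(2!·2!) = 180 arrangements.

180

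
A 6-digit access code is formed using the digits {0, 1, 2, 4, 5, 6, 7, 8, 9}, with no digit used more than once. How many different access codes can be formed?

This is a permutation of 6 out of 9: P(9,6) = 9!/3!.
9 × 8 × 7 × 6 × 5 × 4 = 60480.

60480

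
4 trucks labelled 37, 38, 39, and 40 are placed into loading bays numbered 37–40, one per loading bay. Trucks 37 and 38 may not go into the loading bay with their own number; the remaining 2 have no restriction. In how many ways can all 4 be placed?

14

Let Aᵢ (for i ∈ {37, 38}) be the placements that put truck i in its forbidden loading bay. Any j of these fix j positions, leaving (4−j)! ways to fill the rest, and there are C(2,j) ways to pick which j.
By inclusion–exclusion, the number of valid placements is Σ_{j=0}^{2} (−1)^j C(2,j)·(4−j)!.
Computing: 24 − 12 + 2 = 14.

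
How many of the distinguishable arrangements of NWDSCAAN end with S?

With the last slot taken by S, it remains to arrange the other 7 letters (NWDCAAN).
Those 7 letters have A appearing twice and N appearing twice, giving (7)!/(2!·2!) = 1260.

1260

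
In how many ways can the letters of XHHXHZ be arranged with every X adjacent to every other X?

Treat the 2 copies of X as a single block. The multiset to arrange is then {XX, H, H, H, Z}, 5 items in all.
That gives (5)!/(3!) = 20 arrangements.

20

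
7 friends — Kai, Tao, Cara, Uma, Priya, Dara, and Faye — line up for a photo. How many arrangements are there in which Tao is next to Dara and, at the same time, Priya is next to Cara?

Treat {Tao,Dara} as one block (2 orders) and {Priya,Cara} as another (2 orders).
That leaves 5 units to arrange: 2 × 2 × 5! = 4 × 120 = 480.

480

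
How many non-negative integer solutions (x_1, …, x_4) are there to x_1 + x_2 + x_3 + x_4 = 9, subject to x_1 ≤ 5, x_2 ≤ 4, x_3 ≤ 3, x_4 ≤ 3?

59

Ignoring the caps, the number of non-negative solutions to x_1+…+x_4 = 9 is C(12,3) = 220.
Subtract solutions that violate a single cap (substitute x_i' = x_i − (cap_i+1)): x_1 ≥ 6 gives C(6,3) = 20; x_2 ≥ 5 gives C(7,3) = 35; x_3 ≥ 4 gives C(8,3) = 56; x_4 ≥ 4 gives C(8,3) = 56. Together 167.
Add back pairs where two caps are both exceeded: 0 + 0 + 0 + 1 + 1 + 4 = 6.
By inclusion–exclusion the count is 220 − 167 + 6 = 59.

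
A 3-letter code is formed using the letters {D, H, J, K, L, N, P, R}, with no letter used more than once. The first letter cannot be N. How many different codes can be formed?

294

The first letter has 8−1 = 7 choices (anything except N).
The remaining 2 letters are filled from the other 7 symbols without repetition: 7 × 6 = 42.
Total: 7 × 42 = 294.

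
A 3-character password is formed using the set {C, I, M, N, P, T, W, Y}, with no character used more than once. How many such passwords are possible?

336

Choose and order 3 of the 8 symbols: the first character has 8 options, the next 7, then 6.
That product is 8 × 7 × 6 = 336.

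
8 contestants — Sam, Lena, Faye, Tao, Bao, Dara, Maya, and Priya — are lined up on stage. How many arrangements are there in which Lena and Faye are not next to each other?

Of the 8! = 40320 arrangements, those with Lena and Faye adjacent number 2 × 7! = 10080 (treat the pair as a block with 2 internal orders).
So 40320 − 10080 = 30240 arrangements keep them apart.

30240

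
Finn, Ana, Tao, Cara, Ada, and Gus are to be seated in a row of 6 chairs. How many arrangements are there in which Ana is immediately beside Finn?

240

Place the 4 others and the Ana-Finn pair as 5 objects in a line; the pair has 2 internal arrangements.
So the count is 2·(5)! = 240.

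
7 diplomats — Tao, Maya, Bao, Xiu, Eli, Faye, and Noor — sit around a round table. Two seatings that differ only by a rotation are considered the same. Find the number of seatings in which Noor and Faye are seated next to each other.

240

Treat {Noor, Faye} as one unit (2 internal orders) and seat the resulting 6 units around the table: (5)! circular arrangements.
So 2 × (5)! = 2 × 120 = 240.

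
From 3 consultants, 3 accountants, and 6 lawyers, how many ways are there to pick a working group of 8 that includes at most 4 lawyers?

360

Split by how many lawyers are chosen (0 through 4).
Sum: C(6,0)·C(6,8) + C(6,1)·C(6,7) + C(6,2)·C(6,6) + C(6,3)·C(6,5) + C(6,4)·C(6,4) = 0 + 0 + 15 + 120 + 225 = 360.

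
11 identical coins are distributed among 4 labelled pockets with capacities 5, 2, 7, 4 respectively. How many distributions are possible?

Without the upper bounds there are C(14,3) = 364 ways to split 11 among 4 pockets.
Subtract solutions that violate a single cap (substitute x_i' = x_i − (cap_i+1)): x_1 ≥ 6 gives C(8,3) = 56; x_2 ≥ 3 gives C(11,3) = 165; x_3 ≥ 8 gives C(6,3) = 20; x_4 ≥ 5 gives C(9,3) = 84. Together 325.
Add back pairs where two caps are both exceeded: 10 + 0 + 1 + 1 + 20 + 0 = 32.
By inclusion–exclusion the count is 364 − 325 + 32 = 71.

71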